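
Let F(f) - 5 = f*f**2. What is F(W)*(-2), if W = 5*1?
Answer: -260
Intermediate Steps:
W = 5
F(f) = 5 + f**3 (F(f) = 5 + f*f**2 = 5 + f**3)
F(W)*(-2) = (5 + 5**3)*(-2) = (5 + 125)*(-2) = 130*(-2) = -260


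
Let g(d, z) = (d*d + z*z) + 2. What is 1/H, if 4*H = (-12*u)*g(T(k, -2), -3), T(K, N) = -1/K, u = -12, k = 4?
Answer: 4/1593 ≈ 0.0025110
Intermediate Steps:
g(d, z) = 2 + d**2 + z**2 (g(d, z) = (d**2 + z**2) + 2 = 2 + d**2 + z**2)
H = 1593/4 (H = ((-12*(-12))*(2 + (-1/4)**2 + (-3)**2))/4 = (144*(2 + (-1*1/4)**2 + 9))/4 = (144*(2 + (-1/4)**2 + 9))/4 = (144*(2 + 1/16 + 9))/4 = (144*(177/16))/4 = (1/4)*1593 = 1593/4 ≈ 398.25)
1/H = 1/(1593/4) = 4/1593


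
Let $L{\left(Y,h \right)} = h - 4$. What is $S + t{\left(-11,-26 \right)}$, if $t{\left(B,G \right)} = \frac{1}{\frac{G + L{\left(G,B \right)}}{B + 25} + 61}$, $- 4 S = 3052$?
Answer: $- \frac{620305}{813} \approx -762.98$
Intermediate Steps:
$S = -763$ ($S = \left(- \frac{1}{4}\right) 3052 = -763$)
$L{\left(Y,h \right)} = -4 + h$
$t{\left(B,G \right)} = \frac{1}{61 + \frac{-4 + B + G}{25 + B}}$ ($t{\left(B,G \right)} = \frac{1}{\frac{G + \left(-4 + B\right)}{B + 25} + 61} = \frac{1}{\frac{-4 + B + G}{25 + B} + 61} = \frac{1}{61 + \frac{-4 + B + G}{25 + B}}$)
$S + t{\left(-11,-26 \right)} = -763 + \frac{25 - 11}{1521 - 26 + 62 \left(-11\right)} = -763 + \frac{1}{1521 - 26 - 682} \cdot 14 = -763 + \frac{1}{813} \cdot 14 = -763 + \frac{14}{813} = - \frac{620305}{813}$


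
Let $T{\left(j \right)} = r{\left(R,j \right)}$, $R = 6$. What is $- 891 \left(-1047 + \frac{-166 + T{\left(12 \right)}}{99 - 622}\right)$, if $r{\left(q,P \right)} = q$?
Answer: $\frac{487752111}{523} \approx 9.326 \cdot 10^{5}$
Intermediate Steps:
$T{\left(j \right)} = 6$
$- 891 \left(-1047 + \frac{-166 + T{\left(12 \right)}}{99 - 622}\right) = - 891 \left(-1047 + \frac{-166 + 6}{99 - 622}\right) = - 891 \left(-1047 - \frac{160}{-523}\right) = - 891 \left(-1047 - - \frac{160}{523}\right) = - 891 \left(-1047 + \frac{160}{523}\right) = \left(-891\right) \left(- \frac{547421}{523}\right) = \frac{487752111}{523}$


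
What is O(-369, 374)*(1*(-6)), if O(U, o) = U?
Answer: 2214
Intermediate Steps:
O(-369, 374)*(1*(-6)) = -369*(-6) = 2214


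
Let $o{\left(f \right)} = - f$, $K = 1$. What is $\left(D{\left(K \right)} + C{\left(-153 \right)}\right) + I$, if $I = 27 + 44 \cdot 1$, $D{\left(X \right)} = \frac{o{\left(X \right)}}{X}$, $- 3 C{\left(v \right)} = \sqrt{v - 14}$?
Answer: $70 - \frac{i \sqrt{167}}{3} \approx 70.0 - 4.3076 i$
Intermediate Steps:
$C{\left(v \right)} = - \frac{\sqrt{-14 + v}}{3}$ ($C{\left(v \right)} = - \frac{\sqrt{v - 14}}{3} = - \frac{\sqrt{-14 + v}}{3}$)
$D{\left(X \right)} = -1$ ($D{\left(X \right)} = \frac{\left(-1\right) X}{X} = -1$)
$I = 71$ ($I = 27 + 44 = 71$)
$\left(D{\left(K \right)} + C{\left(-153 \right)}\right) + I = \left(-1 - \frac{\sqrt{-14 - 153}}{3}\right) + 71 = \left(-1 - \frac{\sqrt{-167}}{3}\right) + 71 = \left(-1 - \frac{i \sqrt{167}}{3}\right) + 71 = 70 - \frac{i \sqrt{167}}{3}$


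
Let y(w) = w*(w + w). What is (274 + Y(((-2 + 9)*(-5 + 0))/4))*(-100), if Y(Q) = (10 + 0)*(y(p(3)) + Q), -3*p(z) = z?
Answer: -20650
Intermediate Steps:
p(z) = -z/3
y(w) = 2*w² (y(w) = w*(2*w) = 2*w²)
Y(Q) = 20 + 10*Q (Y(Q) = (10 + 0)*(2*(-⅓*3)² + Q) = 10*(2*(-1)² + Q) = 10*(2*1 + Q) = 10*(2 + Q) = 20 + 10*Q)
(274 + Y(((-2 + 9)*(-5 + 0))/4))*(-100) = (274 + (20 + 10*(((-2 + 9)*(-5 + 0))/4)))*(-100) = (274 + (20 + 10*((7*(-5))*(¼))))*(-100) = (274 + (20 + 10*(-35*¼)))*(-100) = (274 + (20 + 10*(-35/4)))*(-100) = (274 + (20 - 175/2))*(-100) = (274 - 135/2)*(-100) = (413/2)*(-100) = -20650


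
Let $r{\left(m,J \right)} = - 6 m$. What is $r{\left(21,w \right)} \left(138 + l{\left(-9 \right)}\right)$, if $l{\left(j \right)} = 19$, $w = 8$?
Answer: $-19782$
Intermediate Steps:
$r{\left(21,w \right)} \left(138 + l{\left(-9 \right)}\right) = \left(-6\right) 21 \left(138 + 19\right) = \left(-126\right) 157 = -19782$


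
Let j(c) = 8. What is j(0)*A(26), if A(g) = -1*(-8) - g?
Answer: -144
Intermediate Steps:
A(g) = 8 - g
j(0)*A(26) = 8*(8 - 1*26) = 8*(8 - 26) = 8*(-18) = -144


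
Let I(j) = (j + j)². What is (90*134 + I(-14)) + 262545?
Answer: 275389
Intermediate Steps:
I(j) = 4*j² (I(j) = (2*j)² = 4*j²)
(90*134 + I(-14)) + 262545 = (90*134 + 4*(-14)²) + 262545 = (12060 + 4*196) + 262545 = (12060 + 784) + 262545 = 12844 + 262545 = 275389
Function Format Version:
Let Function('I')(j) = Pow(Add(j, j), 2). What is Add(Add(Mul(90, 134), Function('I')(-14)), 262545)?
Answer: 275389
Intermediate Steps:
Function('I')(j) = Mul(4, Pow(j, 2)) (Function('I')(j) = Pow(Mul(2, j), 2) = Mul(4, Pow(j, 2)))
Add(Add(Mul(90, 134), Function('I')(-14)), 262545) = Add(Add(Mul(90, 134), Mul(4, Pow(-14, 2))), 262545) = Add(Add(12060, Mul(4, 196)), 262545) = Add(Add(12060, 784), 262545) = Add(12844, 262545) = 275389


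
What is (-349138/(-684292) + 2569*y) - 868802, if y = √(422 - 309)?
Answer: -297256954523/342146 + 2569*√113 ≈ -8.4149e+5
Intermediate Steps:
y = √113 ≈ 10.630
(-349138/(-684292) + 2569*y) - 868802 = (-349138/(-684292) + 2569*√113) - 868802 = (-349138*(-1/684292) + 2569*√113) - 868802 = (174569/342146 + 2569*√113) - 868802 = -297256954523/342146 + 2569*√113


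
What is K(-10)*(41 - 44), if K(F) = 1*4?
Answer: -12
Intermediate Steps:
K(F) = 4
K(-10)*(41 - 44) = 4*(41 - 44) = 4*(-3) = -12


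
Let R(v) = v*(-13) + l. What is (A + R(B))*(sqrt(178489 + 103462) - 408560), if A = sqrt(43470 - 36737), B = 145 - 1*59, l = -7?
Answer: (1125 - sqrt(6733))*(408560 - sqrt(281951)) ≈ 4.2555e+8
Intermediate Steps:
B = 86 (B = 145 - 59 = 86)
A = sqrt(6733) ≈ 82.055
R(v) = -7 - 13*v (R(v) = v*(-13) - 7 = -13*v - 7 = -7 - 13*v)
(A + R(B))*(sqrt(178489 + 103462) - 408560) = (sqrt(6733) + (-7 - 13*86))*(sqrt(178489 + 103462) - 408560) = (sqrt(6733) + (-7 - 1118))*(sqrt(281951) - 408560) = (sqrt(6733) - 1125)*(-408560 + sqrt(281951)) = (-1125 + sqrt(6733))*(-408560 + sqrt(281951)) = (-408560 + sqrt(281951))*(-1125 + sqrt(6733))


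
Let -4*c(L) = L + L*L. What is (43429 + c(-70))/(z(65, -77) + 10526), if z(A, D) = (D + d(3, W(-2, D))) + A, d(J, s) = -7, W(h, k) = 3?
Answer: 84443/21014 ≈ 4.0184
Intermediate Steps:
c(L) = -L/4 - L**2/4 (c(L) = -(L + L*L)/4 = -(L + L**2)/4 = -L/4 - L**2/4)
z(A, D) = -7 + A + D (z(A, D) = (D - 7) + A = (-7 + D) + A = -7 + A + D)
(43429 + c(-70))/(z(65, -77) + 10526) = (43429 - 1/4*(-70)*(1 - 70))/((-7 + 65 - 77) + 10526) = (43429 - 1/4*(-70)*(-69))/(-19 + 10526) = (43429 - 2415/2)/10507 = (84443/2)*(1/10507) = 84443/21014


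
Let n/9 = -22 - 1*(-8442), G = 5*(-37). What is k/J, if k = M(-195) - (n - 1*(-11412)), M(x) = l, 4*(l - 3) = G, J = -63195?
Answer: 348941/252780 ≈ 1.3804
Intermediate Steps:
G = -185
n = 75780 (n = 9*(-22 - 1*(-8442)) = 9*(-22 + 8442) = 9*8420 = 75780)
l = -173/4 (l = 3 + (¼)*(-185) = 3 - 185/4 = -173/4 ≈ -43.250)
M(x) = -173/4
k = -348941/4 (k = -173/4 - (75780 - 1*(-11412)) = -173/4 - (75780 + 11412) = -173/4 - 1*87192 = -173/4 - 87192 = -348941/4 ≈ -87235.)
k/J = -348941/4/(-63195) = -348941/4*(-1/63195) = 348941/252780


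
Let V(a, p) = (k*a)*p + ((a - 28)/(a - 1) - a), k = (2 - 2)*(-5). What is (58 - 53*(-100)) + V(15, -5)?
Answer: 74789/14 ≈ 5342.1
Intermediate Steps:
k = 0 (k = 0*(-5) = 0)
V(a, p) = -a + (-28 + a)/(-1 + a) (V(a, p) = (0*a)*p + ((a - 28)/(a - 1) - a) = 0*p + ((-28 + a)/(-1 + a) - a) = 0 + ((-28 + a)/(-1 + a) - a) = 0 + (-a + (-28 + a)/(-1 + a)) = -a + (-28 + a)/(-1 + a))
(58 - 53*(-100)) + V(15, -5) = (58 - 53*(-100)) + (-28 - 1*15² + 2*15)/(-1 + 15) = (58 + 5300) + (-28 - 1*225 + 30)/14 = 5358 + (-28 - 225 + 30)/14 = 5358 + (1/14)*(-223) = 5358 - 223/14 = 74789/14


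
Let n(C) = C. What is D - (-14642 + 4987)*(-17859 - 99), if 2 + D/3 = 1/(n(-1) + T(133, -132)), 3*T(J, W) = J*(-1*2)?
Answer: -46640429433/269 ≈ -1.7338e+8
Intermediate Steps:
T(J, W) = -2*J/3 (T(J, W) = (J*(-1*2))/3 = (J*(-2))/3 = (-2*J)/3 = -2*J/3)
D = -1623/269 (D = -6 + 3/(-1 - 2/3*133) = -6 + 3/(-1 - 266/3) = -6 + 3/(-269/3) = -6 + 3*(-3/269) = -6 - 9/269 = -1623/269 ≈ -6.0335)
D - (-14642 + 4987)*(-17859 - 99) = -1623/269 - (-14642 + 4987)*(-17859 - 99) = -1623/269 - (-9655)*(-17958) = -1623/269 - 1*173384490 = -1623/269 - 173384490 = -46640429433/269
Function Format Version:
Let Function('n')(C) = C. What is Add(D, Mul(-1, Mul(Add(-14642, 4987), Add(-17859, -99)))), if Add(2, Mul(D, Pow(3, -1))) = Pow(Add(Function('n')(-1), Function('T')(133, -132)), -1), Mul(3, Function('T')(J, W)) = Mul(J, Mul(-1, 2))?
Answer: Rational(-46640429433, 269) ≈ -1.7338e+8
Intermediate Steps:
Function('T')(J, W) = Mul(Rational(-2, 3), J) (Function('T')(J, W) = Mul(Rational(1, 3), Mul(J, Mul(-1, 2))) = Mul(Rational(1, 3), Mul(J, -2)) = Mul(Rational(1, 3), Mul(-2, J)) = Mul(Rational(-2, 3), J))
D = Rational(-1623, 269) (D = Add(-6, Mul(3, Pow(Add(-1, Mul(Rational(-2, 3), 133)), -1))) = Add(-6, Mul(3, Pow(Add(-1, Rational(-266, 3)), -1))) = Add(-6, Mul(3, Pow(Rational(-269, 3), -1))) = Add(-6, Mul(3, Rational(-3, 269))) = Add(-6, Rational(-9, 269)) = Rational(-1623, 269) ≈ -6.0335)
Add(D, Mul(-1, Mul(Add(-14642, 4987), Add(-17859, -99)))) = Add(Rational(-1623, 269), Mul(-1, Mul(Add(-14642, 4987), Add(-17859, -99)))) = Add(Rational(-1623, 269), Mul(-1, Mul(-9655, -17958))) = Add(Rational(-1623, 269), Mul(-1, 173384490)) = Add(Rational(-1623, 269), -173384490) = Rational(-46640429433, 269)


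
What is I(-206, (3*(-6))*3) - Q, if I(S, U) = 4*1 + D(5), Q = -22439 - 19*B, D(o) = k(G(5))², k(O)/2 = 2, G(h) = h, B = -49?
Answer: 21528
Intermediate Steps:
k(O) = 4 (k(O) = 2*2 = 4)
D(o) = 16 (D(o) = 4² = 16)
Q = -21508 (Q = -22439 - 19*(-49) = -22439 - 1*(-931) = -22439 + 931 = -21508)
I(S, U) = 20 (I(S, U) = 4*1 + 16 = 4 + 16 = 20)
I(-206, (3*(-6))*3) - Q = 20 - 1*(-21508) = 20 + 21508 = 21528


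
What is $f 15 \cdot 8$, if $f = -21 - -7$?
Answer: $-1680$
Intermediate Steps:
$f = -14$ ($f = -21 + 7 = -14$)
$f 15 \cdot 8 = \left(-14\right) 15 \cdot 8 = \left(-210\right) 8 = -1680$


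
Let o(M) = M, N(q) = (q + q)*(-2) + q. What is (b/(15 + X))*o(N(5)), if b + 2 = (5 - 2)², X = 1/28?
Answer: -2940/421 ≈ -6.9834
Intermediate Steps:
X = 1/28 ≈ 0.035714
N(q) = -3*q (N(q) = (2*q)*(-2) + q = -4*q + q = -3*q)
b = 7 (b = -2 + (5 - 2)² = -2 + 3² = -2 + 9 = 7)
(b/(15 + X))*o(N(5)) = (7/(15 + 1/28))*(-3*5) = (7/(421/28))*(-15) = (7*(28/421))*(-15) = (196/421)*(-15) = -2940/421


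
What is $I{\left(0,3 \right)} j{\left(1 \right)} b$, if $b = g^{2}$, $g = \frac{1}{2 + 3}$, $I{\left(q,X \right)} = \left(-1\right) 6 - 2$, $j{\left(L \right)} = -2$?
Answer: $\frac{16}{25} \approx 0.64$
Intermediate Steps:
$I{\left(q,X \right)} = -8$ ($I{\left(q,X \right)} = -6 - 2 = -8$)
$g = \frac{1}{5} \approx 0.2$
$b = \frac{1}{25}$ ($b = \left(\frac{1}{5}\right)^{2} = \frac{1}{25} \approx 0.04$)
$I{\left(0,3 \right)} j{\left(1 \right)} b = \left(-8\right) \left(-2\right) \frac{1}{25} = 16 \cdot \frac{1}{25} = \frac{16}{25}$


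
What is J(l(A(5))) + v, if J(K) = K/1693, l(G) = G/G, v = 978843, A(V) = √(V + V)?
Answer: 1657181200/1693 ≈ 9.7884e+5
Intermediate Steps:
A(V) = √2*√V (A(V) = √(2*V) = √2*√V)
l(G) = 1
J(K) = K/1693 (J(K) = K*(1/1693) = K/1693)
J(l(A(5))) + v = (1/1693)*1 + 978843 = 1/1693 + 978843 = 1657181200/1693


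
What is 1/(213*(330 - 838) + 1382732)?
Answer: 1/1274528 ≈ 7.8460e-7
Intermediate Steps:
1/(213*(330 - 838) + 1382732) = 1/(213*(-508) + 1382732) = 1/(-108204 + 1382732) = 1/1274528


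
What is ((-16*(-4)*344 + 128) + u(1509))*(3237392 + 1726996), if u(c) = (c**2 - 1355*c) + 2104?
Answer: 1274030749992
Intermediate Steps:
u(c) = 2104 + c**2 - 1355*c
((-16*(-4)*344 + 128) + u(1509))*(3237392 + 1726996) = ((-16*(-4)*344 + 128) + (2104 + 1509**2 - 1355*1509))*(3237392 + 1726996) = ((64*344 + 128) + (2104 + 2277081 - 2044695))*4964388 = ((22016 + 128) + 234490)*4964388 = (22144 + 234490)*4964388 = 256634*4964388 = 1274030749992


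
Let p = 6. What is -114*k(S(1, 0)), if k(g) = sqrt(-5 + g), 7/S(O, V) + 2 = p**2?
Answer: -57*I*sqrt(5542)/17 ≈ -249.61*I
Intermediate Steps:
S(O, V) = 7/34 (S(O, V) = 7/(-2 + 6**2) = 7/(-2 + 36) = 7/34)
-114*k(S(1, 0)) = -114*sqrt(-5 + 7/34) = -57*I*sqrt(5542)/17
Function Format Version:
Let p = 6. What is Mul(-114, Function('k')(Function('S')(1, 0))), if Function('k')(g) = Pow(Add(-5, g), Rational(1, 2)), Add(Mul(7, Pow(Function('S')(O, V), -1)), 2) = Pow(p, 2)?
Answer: Mul(Rational(-57, 17), I, Pow(5542, Rational(1, 2))) ≈ Mul(-249.61, I)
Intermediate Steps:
Function('S')(O, V) = Rational(7, 34) (Function('S')(O, V) = Mul(7, Pow(Add(-2, Pow(6, 2)), -1)) = Mul(7, Pow(Add(-2, 36), -1)) = Mul(7, Pow(34, -1)) = Mul(7, Rational(1, 34)) = Rational(7, 34))
Mul(-114, Function('k')(Function('S')(1, 0))) = Mul(-114, Pow(Add(-5, Rational(7, 34)), Rational(1, 2))) = Mul(-114, Pow(Rational(-163, 34), Rational(1, 2))) = Mul(-114, Mul(Rational(1, 34), I, Pow(5542, Rational(1, 2)))) = Mul(Rational(-57, 17), I, Pow(5542, Rational(1, 2)))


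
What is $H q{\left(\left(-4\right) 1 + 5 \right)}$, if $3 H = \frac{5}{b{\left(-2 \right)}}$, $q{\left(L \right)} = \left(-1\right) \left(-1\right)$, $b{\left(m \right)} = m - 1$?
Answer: $- \frac{5}{9} \approx -0.55556$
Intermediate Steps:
$b{\left(m \right)} = -1 + m$ ($b{\left(m \right)} = m - 1 = -1 + m$)
$q{\left(L \right)} = 1$
$H = - \frac{5}{9}$ ($H = \frac{5 \frac{1}{-1 - 2}}{3} = \frac{5 \frac{1}{-3}}{3} = \frac{5 \left(- \frac{1}{3}\right)}{3} = \frac{1}{3} \left(- \frac{5}{3}\right) = - \frac{5}{9} \approx -0.55556$)
$H q{\left(\left(-4\right) 1 + 5 \right)} = \left(- \frac{5}{9}\right) 1 = - \frac{5}{9}$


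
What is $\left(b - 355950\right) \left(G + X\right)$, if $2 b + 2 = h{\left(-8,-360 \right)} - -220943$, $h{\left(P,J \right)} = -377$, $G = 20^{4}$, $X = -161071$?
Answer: $263110428$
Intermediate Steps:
$G = 160000$
$b = 110282$ ($b = -1 + \frac{-377 - -220943}{2} = -1 + \frac{-377 + 220943}{2} = -1 + \frac{1}{2} \cdot 220566 = -1 + 110283 = 110282$)
$\left(b - 355950\right) \left(G + X\right) = \left(110282 - 355950\right) \left(160000 - 161071\right) = \left(-245668\right) \left(-1071\right) = 263110428$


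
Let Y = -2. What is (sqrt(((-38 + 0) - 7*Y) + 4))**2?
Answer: -20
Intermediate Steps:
(sqrt(((-38 + 0) - 7*Y) + 4))**2 = (sqrt(((-38 + 0) - 7*(-2)) + 4))**2 = (sqrt((-38 + 14) + 4))**2 = (sqrt(-24 + 4))**2 = (sqrt(-20))**2 = (2*I*sqrt(5))**2 = -20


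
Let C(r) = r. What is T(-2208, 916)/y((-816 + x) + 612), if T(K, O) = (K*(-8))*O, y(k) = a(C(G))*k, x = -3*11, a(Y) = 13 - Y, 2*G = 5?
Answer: -10786816/1659 ≈ -6502.0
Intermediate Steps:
G = 5/2 (G = (½)*5 = 5/2 ≈ 2.5000)
x = -33
y(k) = 21*k/2 (y(k) = (13 - 1*5/2)*k = (13 - 5/2)*k = 21*k/2)
T(K, O) = -8*K*O (T(K, O) = (-8*K)*O = -8*K*O)
T(-2208, 916)/y((-816 + x) + 612) = (-8*(-2208)*916)/((21*((-816 - 33) + 612)/2)) = 16180224/((21*(-849 + 612)/2)) = 16180224/(((21/2)*(-237))) = 16180224/(-4977/2) = 16180224*(-2/4977) = -10786816/1659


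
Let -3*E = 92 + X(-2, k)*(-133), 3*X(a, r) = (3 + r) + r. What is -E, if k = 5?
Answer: -1453/9 ≈ -161.44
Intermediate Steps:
X(a, r) = 1 + 2*r/3 (X(a, r) = ((3 + r) + r)/3 = (3 + 2*r)/3 = 1 + 2*r/3)
E = 1453/9 (E = -(92 + (1 + (⅔)*5)*(-133))/3 = -(92 + (1 + 10/3)*(-133))/3 = -(92 + (13/3)*(-133))/3 = -(92 - 1729/3)/3 = -⅓*(-1453/3) = 1453/9 ≈ 161.44)
-E = -1*1453/9 = -1453/9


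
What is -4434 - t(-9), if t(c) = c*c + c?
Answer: -4506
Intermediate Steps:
t(c) = c + c**2 (t(c) = c**2 + c = c + c**2)
-4434 - t(-9) = -4434 - (-9)*(1 - 9) = -4434 - (-9)*(-8) = -4434 - 1*72 = -4434 - 72 = -4506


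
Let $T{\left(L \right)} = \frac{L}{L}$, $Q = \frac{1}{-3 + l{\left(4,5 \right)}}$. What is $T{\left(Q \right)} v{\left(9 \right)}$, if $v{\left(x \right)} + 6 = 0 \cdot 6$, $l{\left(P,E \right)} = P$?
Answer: $-6$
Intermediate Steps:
$v{\left(x \right)} = -6$ ($v{\left(x \right)} = -6 + 0 \cdot 6 = -6 + 0 = -6$)
$Q = 1$ ($Q = \frac{1}{-3 + 4} = 1^{-1} = 1$)
$T{\left(L \right)} = 1$
$T{\left(Q \right)} v{\left(9 \right)} = 1 \left(-6\right) = -6$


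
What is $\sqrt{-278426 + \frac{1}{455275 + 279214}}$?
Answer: $\frac{i \sqrt{150203613293721057}}{734489} \approx 527.66 i$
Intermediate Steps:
$\sqrt{-278426 + \frac{1}{455275 + 279214}} = \sqrt{-278426 + \frac{1}{734489}} = \sqrt{- \frac{204500834313}{734489}} = \frac{i \sqrt{150203613293721057}}{734489}$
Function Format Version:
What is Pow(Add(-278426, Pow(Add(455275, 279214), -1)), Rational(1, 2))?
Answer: Mul(Rational(1, 734489), I, Pow(150203613293721057, Rational(1, 2))) ≈ Mul(527.66, I)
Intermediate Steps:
Pow(Add(-278426, Pow(Add(455275, 279214), -1)), Rational(1, 2)) = Pow(Add(-278426, Pow(734489, -1)), Rational(1, 2)) = Pow(Add(-278426, Rational(1, 734489)), Rational(1, 2)) = Pow(Rational(-204500834313, 734489), Rational(1, 2)) = Mul(Rational(1, 734489), I, Pow(150203613293721057, Rational(1, 2)))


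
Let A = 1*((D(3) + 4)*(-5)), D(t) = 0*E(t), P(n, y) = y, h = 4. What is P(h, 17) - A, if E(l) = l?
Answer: 37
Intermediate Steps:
D(t) = 0 (D(t) = 0*t = 0)
A = -20 (A = 1*((0 + 4)*(-5)) = 1*(4*(-5)) = 1*(-20) = -20)
P(h, 17) - A = 17 - 1*(-20) = 17 + 20 = 37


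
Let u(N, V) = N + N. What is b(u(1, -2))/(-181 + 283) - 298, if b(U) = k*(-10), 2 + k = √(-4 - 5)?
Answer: -15188/51 - 5*I/17 ≈ -297.8 - 0.29412*I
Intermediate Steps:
u(N, V) = 2*N
k = -2 + 3*I (k = -2 + √(-4 - 5) = -2 + √(-9) = -2 + 3*I ≈ -2.0 + 3.0*I)
b(U) = 20 - 30*I (b(U) = (-2 + 3*I)*(-10) = 20 - 30*I)
b(u(1, -2))/(-181 + 283) - 298 = (20 - 30*I)/(-181 + 283) - 298 = (20 - 30*I)/102 - 298 = (20 - 30*I)*(1/102) - 298 = (10/51 - 5*I/17) - 298 = -15188/51 - 5*I/17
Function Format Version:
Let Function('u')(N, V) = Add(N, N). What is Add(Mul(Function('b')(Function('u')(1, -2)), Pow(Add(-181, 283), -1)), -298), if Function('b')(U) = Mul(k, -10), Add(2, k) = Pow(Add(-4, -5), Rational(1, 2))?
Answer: Add(Rational(-15188, 51), Mul(Rational(-5, 17), I)) ≈ Add(-297.80, Mul(-0.29412, I))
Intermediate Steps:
Function('u')(N, V) = Mul(2, N)
k = Add(-2, Mul(3, I)) (k = Add(-2, Pow(Add(-4, -5), Rational(1, 2))) = Add(-2, Pow(-9, Rational(1, 2))) = Add(-2, Mul(3, I)) ≈ Add(-2.0000, Mul(3.0000, I)))
Function('b')(U) = Add(20, Mul(-30, I)) (Function('b')(U) = Mul(Add(-2, Mul(3, I)), -10) = Add(20, Mul(-30, I)))
Add(Mul(Function('b')(Function('u')(1, -2)), Pow(Add(-181, 283), -1)), -298) = Add(Mul(Add(20, Mul(-30, I)), Pow(Add(-181, 283), -1)), -298) = Add(Mul(Add(20, Mul(-30, I)), Pow(102, -1)), -298) = Add(Mul(Add(20, Mul(-30, I)), Rational(1, 102)), -298) = Add(Add(Rational(10, 51), Mul(Rational(-5, 17), I)), -298) = Add(Rational(-15188, 51), Mul(Rational(-5, 17), I))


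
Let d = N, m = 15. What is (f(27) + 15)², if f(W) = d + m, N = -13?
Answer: 289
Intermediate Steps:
d = -13
f(W) = 2 (f(W) = -13 + 15 = 2)
(f(27) + 15)² = (2 + 15)² = 17² = 289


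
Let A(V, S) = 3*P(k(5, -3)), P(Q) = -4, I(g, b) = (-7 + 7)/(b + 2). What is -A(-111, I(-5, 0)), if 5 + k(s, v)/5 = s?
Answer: 12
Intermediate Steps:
k(s, v) = -25 + 5*s
I(g, b) = 0 (I(g, b) = 0/(2 + b) = 0)
A(V, S) = -12 (A(V, S) = 3*(-4) = -12)
-A(-111, I(-5, 0)) = -1*(-12) = 12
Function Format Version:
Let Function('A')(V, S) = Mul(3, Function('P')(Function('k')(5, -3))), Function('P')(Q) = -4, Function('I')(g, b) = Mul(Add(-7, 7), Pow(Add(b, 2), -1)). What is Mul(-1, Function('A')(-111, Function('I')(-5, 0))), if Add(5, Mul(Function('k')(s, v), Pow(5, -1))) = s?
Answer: 12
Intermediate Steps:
Function('k')(s, v) = Add(-25, Mul(5, s))
Function('I')(g, b) = 0 (Function('I')(g, b) = Mul(0, Pow(Add(2, b), -1)) = 0)
Function('A')(V, S) = -12 (Function('A')(V, S) = Mul(3, -4) = -12)
Mul(-1, Function('A')(-111, Function('I')(-5, 0))) = Mul(-1, -12) = 12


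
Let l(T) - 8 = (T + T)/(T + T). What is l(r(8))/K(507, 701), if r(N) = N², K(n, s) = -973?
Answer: -9/973 ≈ -0.0092497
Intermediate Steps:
l(T) = 9 (l(T) = 8 + (T + T)/(T + T) = 8 + (2*T)/((2*T)) = 8 + (2*T)*(1/(2*T)) = 8 + 1 = 9)
l(r(8))/K(507, 701) = 9/(-973) = 9*(-1/973) = -9/973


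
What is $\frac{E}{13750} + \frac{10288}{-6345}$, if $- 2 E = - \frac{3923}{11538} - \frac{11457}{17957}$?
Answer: $- \frac{1302584562715043}{803370950415000} \approx -1.6214$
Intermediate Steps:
$E = \frac{202636177}{414375732}$ ($E = - \frac{- \frac{3923}{11538} - \frac{11457}{17957}}{2} = \left(- \frac{1}{2}\right) \left(- \frac{202636177}{207187866}\right) = \frac{202636177}{414375732} \approx 0.48902$)
$\frac{E}{13750} + \frac{10288}{-6345} = \frac{202636177}{414375732 \cdot 13750} + \frac{10288}{-6345} = \frac{202636177}{414375732} \cdot \frac{1}{13750} + 10288 \left(- \frac{1}{6345}\right) = \frac{202636177}{5697666315000} - \frac{10288}{6345} = - \frac{1302584562715043}{803370950415000}$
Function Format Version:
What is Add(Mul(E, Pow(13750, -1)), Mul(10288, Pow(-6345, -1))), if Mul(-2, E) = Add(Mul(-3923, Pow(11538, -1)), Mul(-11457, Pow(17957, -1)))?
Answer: Rational(-1302584562715043, 803370950415000) ≈ -1.6214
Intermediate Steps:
E = Rational(202636177, 414375732) (E = Mul(Rational(-1, 2), Add(Mul(-3923, Pow(11538, -1)), Mul(-11457, Pow(17957, -1)))) = Mul(Rational(-1, 2), Add(Mul(-3923, Rational(1, 11538)), Mul(-11457, Rational(1, 17957)))) = Mul(Rational(-1, 2), Add(Rational(-3923, 11538), Rational(-11457, 17957))) = Mul(Rational(-1, 2), Rational(-202636177, 207187866)) = Rational(202636177, 414375732) ≈ 0.48902)
Add(Mul(E, Pow(13750, -1)), Mul(10288, Pow(-6345, -1))) = Add(Mul(Rational(202636177, 414375732), Pow(13750, -1)), Mul(10288, Pow(-6345, -1))) = Add(Mul(Rational(202636177, 414375732), Rational(1, 13750)), Mul(10288, Rational(-1, 6345))) = Add(Rational(202636177, 5697666315000), Rational(-10288, 6345)) = Rational(-1302584562715043, 803370950415000)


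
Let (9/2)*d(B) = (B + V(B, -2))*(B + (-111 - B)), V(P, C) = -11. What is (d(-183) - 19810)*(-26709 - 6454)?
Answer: 1494789062/3 ≈ 4.9826e+8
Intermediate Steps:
d(B) = 814/3 - 74*B/3 (d(B) = 2*((B - 11)*(B + (-111 - B)))/9 = 2*((-11 + B)*(-111))/9 = 2*(1221 - 111*B)/9 = 814/3 - 74*B/3)
(d(-183) - 19810)*(-26709 - 6454) = ((814/3 - 74/3*(-183)) - 19810)*(-26709 - 6454) = ((814/3 + 4514) - 19810)*(-33163) = (14356/3 - 19810)*(-33163) = -45074/3*(-33163) = 1494789062/3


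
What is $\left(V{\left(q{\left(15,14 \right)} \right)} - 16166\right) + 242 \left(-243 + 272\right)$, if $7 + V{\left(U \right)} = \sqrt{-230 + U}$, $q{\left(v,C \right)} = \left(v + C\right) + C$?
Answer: $-9155 + i \sqrt{187} \approx -9155.0 + 13.675 i$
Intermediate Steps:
$q{\left(v,C \right)} = v + 2 C$ ($q{\left(v,C \right)} = \left(C + v\right) + C = v + 2 C$)
$V{\left(U \right)} = -7 + \sqrt{-230 + U}$
$\left(V{\left(q{\left(15,14 \right)} \right)} - 16166\right) + 242 \left(-243 + 272\right) = \left(\left(-7 + \sqrt{-230 + \left(15 + 2 \cdot 14\right)}\right) - 16166\right) + 242 \left(-243 + 272\right) = \left(\left(-7 + \sqrt{-230 + \left(15 + 28\right)}\right) - 16166\right) + 242 \cdot 29 = \left(\left(-7 + \sqrt{-230 + 43}\right) - 16166\right) + 7018 = \left(\left(-7 + \sqrt{-187}\right) - 16166\right) + 7018 = \left(\left(-7 + i \sqrt{187}\right) - 16166\right) + 7018 = \left(-16173 + i \sqrt{187}\right) + 7018 = -9155 + i \sqrt{187}$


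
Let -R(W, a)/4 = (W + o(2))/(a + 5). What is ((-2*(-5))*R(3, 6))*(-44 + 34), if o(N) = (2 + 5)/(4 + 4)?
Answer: 1550/11 ≈ 140.91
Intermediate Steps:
o(N) = 7/8
R(W, a) = -4*(7/8 + W)/(5 + a) (R(W, a) = -4*(W + 7/8)/(a + 5) = -4*(7/8 + W)/(5 + a))
((-2*(-5))*R(3, 6))*(-44 + 34) = ((-2*(-5))*((-7 - 8*3)/(2*(5 + 6))))*(-44 + 34) = (10*((1/2)*(-7 - 24)/11))*(-10) = (10*((1/2)*(1/11)*(-31)))*(-10) = (10*(-31/22))*(-10) = -155/11*(-10) = 1550/11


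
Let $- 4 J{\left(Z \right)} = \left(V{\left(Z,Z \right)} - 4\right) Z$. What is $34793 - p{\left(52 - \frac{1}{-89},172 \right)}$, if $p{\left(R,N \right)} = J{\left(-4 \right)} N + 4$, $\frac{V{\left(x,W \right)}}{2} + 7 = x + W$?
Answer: $40637$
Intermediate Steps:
$V{\left(x,W \right)} = -14 + 2 W + 2 x$ ($V{\left(x,W \right)} = -14 + 2 \left(x + W\right) = -14 + 2 \left(W + x\right) = -14 + \left(2 W + 2 x\right) = -14 + 2 W + 2 x$)
$J{\left(Z \right)} = - \frac{Z \left(-18 + 4 Z\right)}{4}$ ($J{\left(Z \right)} = - \frac{\left(\left(-14 + 2 Z + 2 Z\right) - 4\right) Z}{4} = - \frac{\left(\left(-14 + 4 Z\right) - 4\right) Z}{4} = - \frac{\left(-18 + 4 Z\right) Z}{4} = - \frac{Z \left(-18 + 4 Z\right)}{4}$)
$p{\left(R,N \right)} = 4 - 34 N$ ($p{\left(R,N \right)} = \frac{1}{2} \left(-4\right) \left(9 - -8\right) N + 4 = \frac{1}{2} \left(-4\right) \left(9 + 8\right) N + 4 = \frac{1}{2} \left(-4\right) 17 N + 4 = - 34 N + 4 = 4 - 34 N$)
$34793 - p{\left(52 - \frac{1}{-89},172 \right)} = 34793 - \left(4 - 5848\right) = 34793 - -5844 = 34793 + 5844 = 40637$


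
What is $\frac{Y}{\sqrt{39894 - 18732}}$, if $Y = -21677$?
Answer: $- \frac{21677 \sqrt{21162}}{21162} \approx -149.01$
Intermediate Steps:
$\frac{Y}{\sqrt{39894 - 18732}} = - \frac{21677}{\sqrt{39894 - 18732}} = - \frac{21677}{\sqrt{21162}} = - 21677 \frac{\sqrt{21162}}{21162} = - \frac{21677 \sqrt{21162}}{21162}$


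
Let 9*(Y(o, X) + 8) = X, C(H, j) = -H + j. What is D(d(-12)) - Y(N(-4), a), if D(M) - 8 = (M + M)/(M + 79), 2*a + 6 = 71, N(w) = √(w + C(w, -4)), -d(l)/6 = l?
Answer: 36265/2718 ≈ 13.343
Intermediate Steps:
d(l) = -6*l
C(H, j) = j - H
N(w) = 2*I (N(w) = √(w + (-4 - w)) = √(-4) = 2*I)
a = 65/2 (a = -3 + (½)*71 = -3 + 71/2 = 65/2 ≈ 32.500)
Y(o, X) = -8 + X/9
D(M) = 8 + 2*M/(79 + M) (D(M) = 8 + (M + M)/(M + 79) = 8 + (2*M)/(79 + M) = 8 + 2*M/(79 + M))
D(d(-12)) - Y(N(-4), a) = 2*(316 + 5*(-6*(-12)))/(79 - 6*(-12)) - (-8 + (⅑)*(65/2)) = 2*(316 + 5*72)/(79 + 72) - (-8 + 65/18) = 2*(316 + 360)/151 - 1*(-79/18) = 2*(1/151)*676 + 79/18 = 1352/151 + 79/18 = 36265/2718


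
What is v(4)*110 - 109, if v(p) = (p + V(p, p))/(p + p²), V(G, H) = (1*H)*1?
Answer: -65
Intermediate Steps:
V(G, H) = H (V(G, H) = H*1 = H)
v(p) = 2*p/(p + p²) (v(p) = (p + p)/(p + p²) = (2*p)/(p + p²) = 2*p/(p + p²))
v(4)*110 - 109 = (2/(1 + 4))*110 - 109 = (2/5)*110 - 109 = (2*(⅕))*110 - 109 = (⅖)*110 - 109 = 44 - 109 = -65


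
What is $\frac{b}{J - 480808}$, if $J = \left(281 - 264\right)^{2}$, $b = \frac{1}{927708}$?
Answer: $- \frac{1}{445781320452} \approx -2.2433 \cdot 10^{-12}$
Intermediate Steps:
$b = \frac{1}{927708} \approx 1.0779 \cdot 10^{-6}$
$J = 289$ ($J = 17^{2} = 289$)
$\frac{b}{J - 480808} = \frac{1}{927708 \left(289 - 480808\right)} = \frac{1}{927708 \left(-480519\right)} = \frac{1}{927708} \left(- \frac{1}{480519}\right) = - \frac{1}{445781320452}$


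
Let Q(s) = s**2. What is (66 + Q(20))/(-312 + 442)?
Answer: 233/65 ≈ 3.5846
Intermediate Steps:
(66 + Q(20))/(-312 + 442) = (66 + 20**2)/(-312 + 442) = (66 + 400)/130 = 466*(1/130) = 233/65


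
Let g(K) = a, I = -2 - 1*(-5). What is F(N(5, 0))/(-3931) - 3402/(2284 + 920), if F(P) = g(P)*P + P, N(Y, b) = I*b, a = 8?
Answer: -189/178 ≈ -1.0618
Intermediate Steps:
I = 3 (I = -2 + 5 = 3)
g(K) = 8
N(Y, b) = 3*b
F(P) = 9*P (F(P) = 8*P + P = 9*P)
F(N(5, 0))/(-3931) - 3402/(2284 + 920) = (9*(3*0))/(-3931) - 3402/(2284 + 920) = (9*0)*(-1/3931) - 3402/3204 = 0*(-1/3931) - 3402*1/3204 = 0 - 189/178 = -189/178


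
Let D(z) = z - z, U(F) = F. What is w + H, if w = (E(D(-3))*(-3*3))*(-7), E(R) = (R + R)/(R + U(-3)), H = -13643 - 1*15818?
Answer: -29461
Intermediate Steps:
D(z) = 0
H = -29461 (H = -13643 - 15818 = -29461)
E(R) = 2*R/(-3 + R) (E(R) = (R + R)/(R - 3) = (2*R)/(-3 + R) = 2*R/(-3 + R))
w = 0 (w = ((2*0/(-3 + 0))*(-3*3))*(-7) = ((2*0/(-3))*(-9))*(-7) = ((2*0*(-1/3))*(-9))*(-7) = (0*(-9))*(-7) = 0*(-7) = 0)
w + H = 0 - 29461 = -29461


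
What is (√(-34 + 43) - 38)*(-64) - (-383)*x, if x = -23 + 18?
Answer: 325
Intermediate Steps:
x = -5
(√(-34 + 43) - 38)*(-64) - (-383)*x = (√(-34 + 43) - 38)*(-64) - (-383)*(-5) = (√9 - 38)*(-64) - 1*1915 = (3 - 38)*(-64) - 1915 = -35*(-64) - 1915 = 2240 - 1915 = 325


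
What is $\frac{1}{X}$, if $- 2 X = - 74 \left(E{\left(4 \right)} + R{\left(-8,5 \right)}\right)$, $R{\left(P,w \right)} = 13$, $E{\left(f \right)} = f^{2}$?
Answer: $\frac{1}{1073} \approx 0.00093197$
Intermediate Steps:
$X = 1073$ ($X = - \frac{\left(-74\right) \left(4^{2} + 13\right)}{2} = - \frac{\left(-74\right) \left(16 + 13\right)}{2} = - \frac{\left(-74\right) 29}{2} = \left(- \frac{1}{2}\right) \left(-2146\right) = 1073$)
$\frac{1}{X} = \frac{1}{1073}$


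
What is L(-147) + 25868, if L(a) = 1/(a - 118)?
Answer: 6855019/265 ≈ 25868.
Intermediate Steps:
L(a) = 1/(-118 + a)
L(-147) + 25868 = 1/(-118 - 147) + 25868 = 1/(-265) + 25868 = -1/265 + 25868 = 6855019/265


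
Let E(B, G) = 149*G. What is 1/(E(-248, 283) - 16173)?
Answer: 1/25994 ≈ 3.8470e-5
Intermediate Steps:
1/(E(-248, 283) - 16173) = 1/(149*283 - 16173) = 1/(42167 - 16173) = 1/25994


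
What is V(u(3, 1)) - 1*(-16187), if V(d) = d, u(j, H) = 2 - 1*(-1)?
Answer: 16190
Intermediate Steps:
u(j, H) = 3 (u(j, H) = 2 + 1 = 3)
V(u(3, 1)) - 1*(-16187) = 3 - 1*(-16187) = 3 + 16187 = 16190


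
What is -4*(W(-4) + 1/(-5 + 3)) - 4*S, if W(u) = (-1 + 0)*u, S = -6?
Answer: 10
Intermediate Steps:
W(u) = -u
-4*(W(-4) + 1/(-5 + 3)) - 4*S = -4*(-1*(-4) + 1/(-5 + 3)) - 4*(-6) = -4*(4 + 1/(-2)) + 24 = -4*(4 - 1/2) + 24 = -4*7/2 + 24 = -14 + 24 = 10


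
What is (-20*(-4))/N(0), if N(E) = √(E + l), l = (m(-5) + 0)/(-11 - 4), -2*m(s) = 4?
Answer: 40*√30 ≈ 219.09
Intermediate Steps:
m(s) = -2 (m(s) = -½*4 = -2)
l = 2/15 (l = (-2 + 0)/(-11 - 4) = -2/(-15) = -2*(-1/15) = 2/15 ≈ 0.13333)
N(E) = √(2/15 + E) (N(E) = √(E + 2/15) = √(2/15 + E))
(-20*(-4))/N(0) = (-20*(-4))/((√(30 + 225*0)/15)) = 80/((√(30 + 0)/15)) = 80/((√30/15)) = 80*(√30/2) = 40*√30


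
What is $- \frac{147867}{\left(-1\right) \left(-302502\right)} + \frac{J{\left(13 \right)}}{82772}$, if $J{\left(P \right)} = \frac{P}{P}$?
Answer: $- \frac{2039824137}{4173115924} \approx -0.4888$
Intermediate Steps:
$J{\left(P \right)} = 1$
$- \frac{147867}{\left(-1\right) \left(-302502\right)} + \frac{J{\left(13 \right)}}{82772} = - \frac{147867}{\left(-1\right) \left(-302502\right)} + 1 \cdot \frac{1}{82772} = - \frac{147867}{302502} + 1 \cdot \frac{1}{82772} = \left(-147867\right) \frac{1}{302502} + \frac{1}{82772} = - \frac{49289}{100834} + \frac{1}{82772} = - \frac{2039824137}{4173115924}$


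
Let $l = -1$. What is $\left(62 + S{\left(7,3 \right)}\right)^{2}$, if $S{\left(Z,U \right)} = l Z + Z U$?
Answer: $5776$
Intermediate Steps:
$S{\left(Z,U \right)} = - Z + U Z$ ($S{\left(Z,U \right)} = - Z + Z U = - Z + U Z$)
$\left(62 + S{\left(7,3 \right)}\right)^{2} = \left(62 + 7 \left(-1 + 3\right)\right)^{2} = \left(62 + 7 \cdot 2\right)^{2} = \left(62 + 14\right)^{2} = 76^{2} = 5776$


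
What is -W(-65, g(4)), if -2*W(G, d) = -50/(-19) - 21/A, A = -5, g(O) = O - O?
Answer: 649/190 ≈ 3.4158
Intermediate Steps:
g(O) = 0
W(G, d) = -649/190 (W(G, d) = -(-50/(-19) - 21/(-5))/2 = -(-50*(-1/19) - 21*(-⅕))/2 = -(50/19 + 21/5)/2 = -½*649/95 = -649/190)
-W(-65, g(4)) = -1*(-649/190) = 649/190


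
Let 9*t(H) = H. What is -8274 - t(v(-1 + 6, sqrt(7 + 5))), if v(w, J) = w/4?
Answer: -297869/36 ≈ -8274.1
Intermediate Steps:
v(w, J) = w/4 (v(w, J) = w*(1/4) = w/4)
t(H) = H/9
-8274 - t(v(-1 + 6, sqrt(7 + 5))) = -8274 - (-1 + 6)/4/9 = -8274 - (1/4)*5/9 = -8274 - 5/(9*4) = -8274 - 1*5/36 = -8274 - 5/36 = -297869/36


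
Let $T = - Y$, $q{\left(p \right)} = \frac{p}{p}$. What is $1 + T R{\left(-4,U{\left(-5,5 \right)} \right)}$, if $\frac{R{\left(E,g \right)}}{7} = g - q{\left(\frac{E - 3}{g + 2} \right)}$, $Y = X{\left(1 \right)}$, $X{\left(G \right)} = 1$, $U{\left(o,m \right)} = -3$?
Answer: $29$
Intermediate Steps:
$q{\left(p \right)} = 1$
$Y = 1$
$T = -1$ ($T = \left(-1\right) 1 = -1$)
$R{\left(E,g \right)} = -7 + 7 g$ ($R{\left(E,g \right)} = 7 \left(g - 1\right) = 7 \left(-1 + g\right) = -7 + 7 g$)
$1 + T R{\left(-4,U{\left(-5,5 \right)} \right)} = 1 - \left(-7 + 7 \left(-3\right)\right) = 1 - \left(-7 - 21\right) = 1 - -28 = 1 + 28 = 29$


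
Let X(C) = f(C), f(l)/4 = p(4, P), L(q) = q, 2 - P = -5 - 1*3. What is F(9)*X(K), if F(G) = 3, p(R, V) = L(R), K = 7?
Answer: 48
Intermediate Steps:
P = 10 (P = 2 - (-5 - 1*3) = 2 - (-5 - 3) = 2 - 1*(-8) = 2 + 8 = 10)
p(R, V) = R
f(l) = 16 (f(l) = 4*4 = 16)
X(C) = 16
F(9)*X(K) = 3*16 = 48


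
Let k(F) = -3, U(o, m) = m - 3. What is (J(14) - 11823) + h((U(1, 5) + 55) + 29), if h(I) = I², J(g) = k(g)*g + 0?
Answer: -4469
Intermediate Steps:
U(o, m) = -3 + m
J(g) = -3*g (J(g) = -3*g + 0 = -3*g)
(J(14) - 11823) + h((U(1, 5) + 55) + 29) = (-3*14 - 11823) + (((-3 + 5) + 55) + 29)² = (-42 - 11823) + ((2 + 55) + 29)² = -11865 + (57 + 29)² = -11865 + 86² = -11865 + 7396 = -4469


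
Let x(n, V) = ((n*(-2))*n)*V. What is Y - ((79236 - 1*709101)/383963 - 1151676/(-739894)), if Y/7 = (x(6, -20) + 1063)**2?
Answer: 6229434534901313704/142045959961 ≈ 4.3855e+7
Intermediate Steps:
x(n, V) = -2*V*n**2 (x(n, V) = ((-2*n)*n)*V = (-2*n**2)*V = -2*V*n**2)
Y = 43855063 (Y = 7*(-2*(-20)*6**2 + 1063)**2 = 7*(-2*(-20)*36 + 1063)**2 = 7*(1440 + 1063)**2 = 7*2503**2 = 7*6265009 = 43855063)
Y - ((79236 - 1*709101)/383963 - 1151676/(-739894)) = 43855063 - ((79236 - 1*709101)/383963 - 1151676/(-739894)) = 43855063 - ((79236 - 709101)*(1/383963) - 1151676*(-1/739894)) = 43855063 - (-629865*1/383963 + 575838/369947) = 43855063 - (-629865/383963 + 575838/369947) = 43855063 - 1*(-11916181161/142045959961) = 43855063 + 11916181161/142045959961 = 6229434534901313704/142045959961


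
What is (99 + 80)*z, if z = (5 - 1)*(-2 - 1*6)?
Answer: -5728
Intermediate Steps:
z = -32 (z = 4*(-2 - 6) = 4*(-8) = -32)
(99 + 80)*z = (99 + 80)*(-32) = 179*(-32) = -5728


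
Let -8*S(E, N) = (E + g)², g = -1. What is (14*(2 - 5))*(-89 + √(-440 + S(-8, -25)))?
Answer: 3738 - 21*I*√7202/2 ≈ 3738.0 - 891.08*I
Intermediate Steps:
S(E, N) = -(-1 + E)²/8 (S(E, N) = -(E - 1)²/8 = -(-1 + E)²/8)
(14*(2 - 5))*(-89 + √(-440 + S(-8, -25))) = (14*(2 - 5))*(-89 + √(-440 - (-1 - 8)²/8)) = (14*(-3))*(-89 + √(-440 - ⅛*(-9)²)) = -42*(-89 + √(-440 - ⅛*81)) = -42*(-89 + √(-440 - 81/8)) = -42*(-89 + √(-3601/8)) = -42*(-89 + I*√7202/4) = 3738 - 21*I*√7202/2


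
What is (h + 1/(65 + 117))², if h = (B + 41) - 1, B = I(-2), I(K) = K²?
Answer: 64144081/33124 ≈ 1936.5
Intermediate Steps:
B = 4 (B = (-2)² = 4)
h = 44 (h = (4 + 41) - 1 = 45 - 1 = 44)
(h + 1/(65 + 117))² = (44 + 1/(65 + 117))² = (44 + 1/182)² = (8009/182)² = 64144081/33124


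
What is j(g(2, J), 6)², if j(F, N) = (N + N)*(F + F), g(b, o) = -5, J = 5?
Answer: 14400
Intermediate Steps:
j(F, N) = 4*F*N (j(F, N) = (2*N)*(2*F) = 4*F*N)
j(g(2, J), 6)² = (4*(-5)*6)² = (-120)² = 14400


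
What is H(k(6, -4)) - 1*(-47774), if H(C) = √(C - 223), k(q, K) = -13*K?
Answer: 47774 + 3*I*√19 ≈ 47774.0 + 13.077*I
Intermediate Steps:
H(C) = √(-223 + C)
H(k(6, -4)) - 1*(-47774) = √(-223 - 13*(-4)) - 1*(-47774) = √(-223 + 52) + 47774 = √(-171) + 47774 = 3*I*√19 + 47774 = 47774 + 3*I*√19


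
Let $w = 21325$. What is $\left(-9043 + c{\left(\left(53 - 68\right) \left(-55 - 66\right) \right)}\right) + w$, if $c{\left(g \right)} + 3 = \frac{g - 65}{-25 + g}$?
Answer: $\frac{2198116}{179} \approx 12280.0$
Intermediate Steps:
$c{\left(g \right)} = -3 + \frac{-65 + g}{-25 + g}$ ($c{\left(g \right)} = -3 + \frac{g - 65}{-25 + g} = -3 + \frac{-65 + g}{-25 + g}$)
$\left(-9043 + c{\left(\left(53 - 68\right) \left(-55 - 66\right) \right)}\right) + w = \left(-9043 + \frac{2 \left(5 - \left(53 - 68\right) \left(-55 - 66\right)\right)}{-25 + \left(53 - 68\right) \left(-55 - 66\right)}\right) + 21325 = \left(-9043 + \frac{2 \left(5 - \left(-15\right) \left(-121\right)\right)}{-25 - -1815}\right) + 21325 = \left(-9043 + \frac{2 \left(5 - 1815\right)}{-25 + 1815}\right) + 21325 = \left(-9043 + \frac{2 \left(5 - 1815\right)}{1790}\right) + 21325 = \left(-9043 + 2 \cdot \frac{1}{1790} \left(-1810\right)\right) + 21325 = \left(-9043 - \frac{362}{179}\right) + 21325 = - \frac{1619059}{179} + 21325 = \frac{2198116}{179}$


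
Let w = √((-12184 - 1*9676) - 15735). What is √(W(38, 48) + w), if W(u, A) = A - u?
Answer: √(10 + I*√37595) ≈ 10.103 + 9.5956*I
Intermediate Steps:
w = I*√37595 (w = √((-12184 - 9676) - 15735) = √(-21860 - 15735) = √(-37595) = I*√37595 ≈ 193.89*I)
√(W(38, 48) + w) = √((48 - 1*38) + I*√37595) = √((48 - 38) + I*√37595) = √(10 + I*√37595)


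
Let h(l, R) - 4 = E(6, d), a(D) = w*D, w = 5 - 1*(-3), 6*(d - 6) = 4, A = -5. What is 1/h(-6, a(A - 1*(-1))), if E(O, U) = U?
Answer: 3/32 ≈ 0.093750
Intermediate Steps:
d = 20/3 (d = 6 + (1/6)*4 = 6 + 2/3 = 20/3 ≈ 6.6667)
w = 8 (w = 5 + 3 = 8)
a(D) = 8*D
h(l, R) = 32/3 (h(l, R) = 4 + 20/3 = 32/3)
1/h(-6, a(A - 1*(-1))) = 1/(32/3) = 3/32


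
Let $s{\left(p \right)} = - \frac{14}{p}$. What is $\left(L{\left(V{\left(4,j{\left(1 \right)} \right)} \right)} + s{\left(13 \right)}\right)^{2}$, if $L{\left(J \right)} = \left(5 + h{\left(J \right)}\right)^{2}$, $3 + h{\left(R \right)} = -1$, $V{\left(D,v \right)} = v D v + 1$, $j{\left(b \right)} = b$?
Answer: $\frac{1}{169} \approx 0.0059172$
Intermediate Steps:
$V{\left(D,v \right)} = 1 + D v^{2}$ ($V{\left(D,v \right)} = D v v + 1 = D v^{2} + 1 = 1 + D v^{2}$)
$h{\left(R \right)} = -4$ ($h{\left(R \right)} = -3 - 1 = -4$)
$L{\left(J \right)} = 1$ ($L{\left(J \right)} = \left(5 - 4\right)^{2} = 1^{2} = 1$)
$\left(L{\left(V{\left(4,j{\left(1 \right)} \right)} \right)} + s{\left(13 \right)}\right)^{2} = \left(1 - \frac{14}{13}\right)^{2} = \left(- \frac{1}{13}\right)^{2} = \frac{1}{169}$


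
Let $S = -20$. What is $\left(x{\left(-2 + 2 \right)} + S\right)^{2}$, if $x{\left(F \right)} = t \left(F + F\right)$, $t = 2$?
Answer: $400$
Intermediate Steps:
$x{\left(F \right)} = 4 F$ ($x{\left(F \right)} = 2 \left(F + F\right) = 2 \cdot 2 F = 4 F$)
$\left(x{\left(-2 + 2 \right)} + S\right)^{2} = \left(4 \left(-2 + 2\right) - 20\right)^{2} = \left(4 \cdot 0 - 20\right)^{2} = \left(0 - 20\right)^{2} = \left(-20\right)^{2} = 400$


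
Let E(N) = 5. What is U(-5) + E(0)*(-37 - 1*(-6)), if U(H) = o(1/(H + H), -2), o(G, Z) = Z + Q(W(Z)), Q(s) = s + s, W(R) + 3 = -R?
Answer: -159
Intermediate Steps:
W(R) = -3 - R
Q(s) = 2*s
o(G, Z) = -6 - Z (o(G, Z) = Z + 2*(-3 - Z) = Z + (-6 - 2*Z) = -6 - Z)
U(H) = -4 (U(H) = -6 - 1*(-2) = -6 + 2 = -4)
U(-5) + E(0)*(-37 - 1*(-6)) = -4 + 5*(-37 - 1*(-6)) = -4 + 5*(-37 + 6) = -4 + 5*(-31) = -4 - 155 = -159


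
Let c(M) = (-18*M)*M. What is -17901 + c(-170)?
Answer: -538101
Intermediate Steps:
c(M) = -18*M²
-17901 + c(-170) = -17901 - 18*(-170)² = -17901 - 18*28900 = -17901 - 520200 = -538101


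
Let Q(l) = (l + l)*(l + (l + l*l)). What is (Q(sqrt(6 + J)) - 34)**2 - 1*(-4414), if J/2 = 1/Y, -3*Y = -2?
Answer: 7550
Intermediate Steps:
Y = 2/3 (Y = -1/3*(-2) = 2/3 ≈ 0.66667)
J = 3 (J = 2/(2/3) = 2*(3/2) = 3)
Q(l) = 2*l*(l**2 + 2*l) (Q(l) = (2*l)*(l + (l + l**2)) = (2*l)*(l**2 + 2*l) = 2*l*(l**2 + 2*l))
(Q(sqrt(6 + J)) - 34)**2 - 1*(-4414) = (2*(sqrt(6 + 3))**2*(2 + sqrt(6 + 3)) - 34)**2 - 1*(-4414) = (2*(sqrt(9))**2*(2 + sqrt(9)) - 34)**2 + 4414 = (2*3**2*(2 + 3) - 34)**2 + 4414 = (2*9*5 - 34)**2 + 4414 = (90 - 34)**2 + 4414 = 56**2 + 4414 = 3136 + 4414 = 7550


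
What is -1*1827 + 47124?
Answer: 45297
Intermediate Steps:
-1*1827 + 47124 = -1827 + 47124 = 45297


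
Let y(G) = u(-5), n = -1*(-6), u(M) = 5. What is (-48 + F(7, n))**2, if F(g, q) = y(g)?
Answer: 1849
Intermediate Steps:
n = 6
y(G) = 5
F(g, q) = 5
(-48 + F(7, n))**2 = (-48 + 5)**2 = (-43)**2 = 1849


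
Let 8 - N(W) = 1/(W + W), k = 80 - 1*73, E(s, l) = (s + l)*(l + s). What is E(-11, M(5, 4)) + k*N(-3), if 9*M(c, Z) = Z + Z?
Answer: 25823/162 ≈ 159.40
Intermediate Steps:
M(c, Z) = 2*Z/9 (M(c, Z) = (Z + Z)/9 = (2*Z)/9 = 2*Z/9)
E(s, l) = (l + s)² (E(s, l) = (l + s)*(l + s) = (l + s)²)
k = 7 (k = 80 - 73 = 7)
N(W) = 8 - 1/(2*W) (N(W) = 8 - 1/(W + W) = 8 - 1/(2*W))
E(-11, M(5, 4)) + k*N(-3) = ((2/9)*4 - 11)² + 7*(8 - ½/(-3)) = (8/9 - 11)² + 7*(8 - ½*(-⅓)) = (-91/9)² + 7*(8 + ⅙) = 8281/81 + 7*(49/6) = 8281/81 + 343/6 = 25823/162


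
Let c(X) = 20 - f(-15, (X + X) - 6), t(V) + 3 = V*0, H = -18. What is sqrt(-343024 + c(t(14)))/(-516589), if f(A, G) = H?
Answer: -I*sqrt(342986)/516589 ≈ -0.0011337*I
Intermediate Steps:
f(A, G) = -18
t(V) = -3 (t(V) = -3 + V*0 = -3 + 0 = -3)
c(X) = 38 (c(X) = 20 - 1*(-18) = 20 + 18 = 38)
sqrt(-343024 + c(t(14)))/(-516589) = sqrt(-343024 + 38)/(-516589) = sqrt(-342986)*(-1/516589) = (I*sqrt(342986))*(-1/516589) = -I*sqrt(342986)/516589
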